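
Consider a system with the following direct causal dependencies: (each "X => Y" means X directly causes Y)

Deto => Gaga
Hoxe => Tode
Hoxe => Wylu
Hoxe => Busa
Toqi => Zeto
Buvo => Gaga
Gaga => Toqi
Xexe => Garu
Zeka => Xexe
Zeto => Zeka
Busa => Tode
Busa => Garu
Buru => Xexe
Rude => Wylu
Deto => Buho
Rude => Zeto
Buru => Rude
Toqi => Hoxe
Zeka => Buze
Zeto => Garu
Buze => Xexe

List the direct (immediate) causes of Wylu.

Upstream contributors include Buru, Deto, Buvo, Gaga, Toqi, but only Hoxe, Rude feed directly into Wylu.

Hoxe, Rude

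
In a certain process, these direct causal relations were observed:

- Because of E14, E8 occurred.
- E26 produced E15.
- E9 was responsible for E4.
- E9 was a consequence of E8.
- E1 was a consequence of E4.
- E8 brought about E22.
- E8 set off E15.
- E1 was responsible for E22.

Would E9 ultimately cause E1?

Yes

There is a causal chain: E9 → E4 → E1.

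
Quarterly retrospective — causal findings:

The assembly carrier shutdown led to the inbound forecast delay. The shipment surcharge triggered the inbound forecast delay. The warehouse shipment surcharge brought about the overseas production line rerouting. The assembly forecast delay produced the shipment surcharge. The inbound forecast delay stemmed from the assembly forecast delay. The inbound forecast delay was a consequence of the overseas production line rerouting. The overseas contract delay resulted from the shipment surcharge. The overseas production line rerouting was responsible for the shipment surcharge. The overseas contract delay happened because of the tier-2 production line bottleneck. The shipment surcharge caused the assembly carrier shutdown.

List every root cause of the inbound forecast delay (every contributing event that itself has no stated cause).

Tracing upstream from the inbound forecast delay: the inbound forecast delay ← the assembly forecast delay.
A separate upstream branch: the inbound forecast delay ← the overseas production line rerouting ← the warehouse shipment surcharge.
Each of those chain origins has no stated cause.

the assembly forecast delay, the warehouse shipment surcharge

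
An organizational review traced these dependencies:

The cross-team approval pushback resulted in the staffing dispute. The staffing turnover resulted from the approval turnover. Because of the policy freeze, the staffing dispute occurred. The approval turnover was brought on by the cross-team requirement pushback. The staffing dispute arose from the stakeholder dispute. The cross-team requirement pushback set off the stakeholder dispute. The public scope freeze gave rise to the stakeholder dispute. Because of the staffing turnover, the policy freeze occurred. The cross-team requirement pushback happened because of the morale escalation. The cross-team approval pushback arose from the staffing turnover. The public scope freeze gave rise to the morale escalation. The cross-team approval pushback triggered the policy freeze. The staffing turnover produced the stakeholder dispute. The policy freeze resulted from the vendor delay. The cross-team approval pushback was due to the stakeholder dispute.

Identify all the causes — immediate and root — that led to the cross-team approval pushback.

the approval turnover, the cross-team requirement pushback, the morale escalation, the public scope freeze, the staffing turnover, the stakeholder dispute

Immediate causes of the cross-team approval pushback: the staffing turnover, the stakeholder dispute.
Further upstream: the public scope freeze, the morale escalation, the cross-team requirement pushback, the approval turnover.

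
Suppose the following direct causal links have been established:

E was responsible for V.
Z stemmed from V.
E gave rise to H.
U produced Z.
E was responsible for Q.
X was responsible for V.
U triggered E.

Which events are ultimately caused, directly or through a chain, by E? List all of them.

H, Q, V, Z

Direct effects: H, Q, V.
2 steps out: Z.
Not reachable from it: U, X.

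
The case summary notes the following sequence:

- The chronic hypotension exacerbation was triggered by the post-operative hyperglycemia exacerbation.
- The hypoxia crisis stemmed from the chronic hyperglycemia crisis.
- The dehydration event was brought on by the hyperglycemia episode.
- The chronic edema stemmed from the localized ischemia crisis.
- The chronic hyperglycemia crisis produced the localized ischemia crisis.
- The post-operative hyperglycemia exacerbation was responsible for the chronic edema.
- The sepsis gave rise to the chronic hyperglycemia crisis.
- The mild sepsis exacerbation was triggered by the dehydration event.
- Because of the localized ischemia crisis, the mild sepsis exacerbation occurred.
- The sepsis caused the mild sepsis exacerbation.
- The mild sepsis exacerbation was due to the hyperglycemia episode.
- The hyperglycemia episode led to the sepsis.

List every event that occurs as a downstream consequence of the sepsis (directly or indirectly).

the chronic edema, the chronic hyperglycemia crisis, the hypoxia crisis, the localized ischemia crisis, the mild sepsis exacerbation

Direct effects: the chronic hyperglycemia crisis, the mild sepsis exacerbation.
2 steps out: the hypoxia crisis, the localized ischemia crisis.
3 steps out: the chronic edema.
Not reachable from it: the hyperglycemia episode, the post-operative hyperglycemia exacerbation, the dehydration event, the chronic hypotension exacerbation.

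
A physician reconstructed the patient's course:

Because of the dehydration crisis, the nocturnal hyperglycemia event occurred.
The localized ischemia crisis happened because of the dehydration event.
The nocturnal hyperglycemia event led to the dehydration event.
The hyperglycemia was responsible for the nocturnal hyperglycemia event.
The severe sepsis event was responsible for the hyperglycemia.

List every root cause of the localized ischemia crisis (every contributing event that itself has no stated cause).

Tracing upstream from the localized ischemia crisis: the localized ischemia crisis ← the dehydration event ← the nocturnal hyperglycemia event ← the hyperglycemia ← the severe sepsis event.
A separate upstream branch: the localized ischemia crisis ← the dehydration event ← the nocturnal hyperglycemia event ← the dehydration crisis.
Each of those chain origins has no stated cause.

the dehydration crisis, the severe sepsis event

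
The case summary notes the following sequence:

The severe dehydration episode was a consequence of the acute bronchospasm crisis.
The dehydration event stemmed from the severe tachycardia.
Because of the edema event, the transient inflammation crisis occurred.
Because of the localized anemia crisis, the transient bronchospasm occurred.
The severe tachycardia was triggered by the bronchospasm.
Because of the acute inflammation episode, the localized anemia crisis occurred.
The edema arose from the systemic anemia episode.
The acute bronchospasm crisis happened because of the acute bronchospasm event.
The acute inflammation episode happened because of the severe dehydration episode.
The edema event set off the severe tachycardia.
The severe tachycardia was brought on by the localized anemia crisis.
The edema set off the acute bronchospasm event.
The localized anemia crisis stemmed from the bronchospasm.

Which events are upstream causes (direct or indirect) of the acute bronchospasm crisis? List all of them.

the acute bronchospasm event, the edema, the systemic anemia episode

Immediate cause of the acute bronchospasm crisis: the acute bronchospasm event.
Further upstream: the systemic anemia episode, the edema.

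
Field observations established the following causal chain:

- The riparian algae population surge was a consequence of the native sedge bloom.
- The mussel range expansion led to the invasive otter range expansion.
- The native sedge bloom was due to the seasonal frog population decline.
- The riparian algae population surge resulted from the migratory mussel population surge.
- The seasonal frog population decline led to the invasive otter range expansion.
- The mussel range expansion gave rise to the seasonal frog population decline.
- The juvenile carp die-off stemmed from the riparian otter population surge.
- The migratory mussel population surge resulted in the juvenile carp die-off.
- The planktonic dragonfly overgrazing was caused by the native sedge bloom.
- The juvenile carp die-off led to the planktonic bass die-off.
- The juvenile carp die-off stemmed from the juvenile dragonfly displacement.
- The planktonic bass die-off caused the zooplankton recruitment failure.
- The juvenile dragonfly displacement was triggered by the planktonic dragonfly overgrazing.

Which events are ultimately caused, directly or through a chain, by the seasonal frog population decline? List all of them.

Direct effects: the native sedge bloom, the invasive otter range expansion.
2 steps out: the planktonic dragonfly overgrazing, the riparian algae population surge.
3 steps out: the juvenile dragonfly displacement.
4 steps out: the juvenile carp die-off.
5 steps out: the planktonic bass die-off.
6 steps out: the zooplankton recruitment failure.
Not reachable from it: the mussel range expansion, the riparian otter population surge, the migratory mussel population surge.

the invasive otter range expansion, the juvenile carp die-off, the juvenile dragonfly displacement, the native sedge bloom, the planktonic bass die-off, the planktonic dragonfly overgrazing, the riparian algae population surge, the zooplankton recruitment failure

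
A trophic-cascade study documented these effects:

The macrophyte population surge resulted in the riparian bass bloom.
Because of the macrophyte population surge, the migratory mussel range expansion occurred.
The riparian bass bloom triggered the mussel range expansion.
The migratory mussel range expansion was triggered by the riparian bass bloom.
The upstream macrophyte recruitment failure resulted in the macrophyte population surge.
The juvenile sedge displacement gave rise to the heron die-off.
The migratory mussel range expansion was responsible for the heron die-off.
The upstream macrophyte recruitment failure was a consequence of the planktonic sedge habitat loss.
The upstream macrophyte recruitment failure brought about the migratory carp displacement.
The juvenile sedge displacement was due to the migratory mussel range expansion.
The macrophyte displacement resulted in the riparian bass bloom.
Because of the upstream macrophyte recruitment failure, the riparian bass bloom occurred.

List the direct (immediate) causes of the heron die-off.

Upstream contributors include the planktonic sedge habitat loss, the upstream macrophyte recruitment failure, the macrophyte population surge, the riparian bass bloom, the macrophyte displacement, but only the juvenile sedge displacement, the migratory mussel range expansion feed directly into the heron die-off.

the juvenile sedge displacement, the migratory mussel range expansion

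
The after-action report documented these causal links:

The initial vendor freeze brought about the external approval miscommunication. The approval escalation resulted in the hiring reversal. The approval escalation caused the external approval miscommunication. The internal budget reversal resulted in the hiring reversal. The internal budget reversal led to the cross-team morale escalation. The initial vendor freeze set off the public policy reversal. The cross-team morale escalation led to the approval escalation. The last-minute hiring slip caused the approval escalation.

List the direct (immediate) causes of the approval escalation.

the cross-team morale escalation, the last-minute hiring slip

Upstream contributors include the internal budget reversal, but only the cross-team morale escalation, the last-minute hiring slip feed directly into the approval escalation.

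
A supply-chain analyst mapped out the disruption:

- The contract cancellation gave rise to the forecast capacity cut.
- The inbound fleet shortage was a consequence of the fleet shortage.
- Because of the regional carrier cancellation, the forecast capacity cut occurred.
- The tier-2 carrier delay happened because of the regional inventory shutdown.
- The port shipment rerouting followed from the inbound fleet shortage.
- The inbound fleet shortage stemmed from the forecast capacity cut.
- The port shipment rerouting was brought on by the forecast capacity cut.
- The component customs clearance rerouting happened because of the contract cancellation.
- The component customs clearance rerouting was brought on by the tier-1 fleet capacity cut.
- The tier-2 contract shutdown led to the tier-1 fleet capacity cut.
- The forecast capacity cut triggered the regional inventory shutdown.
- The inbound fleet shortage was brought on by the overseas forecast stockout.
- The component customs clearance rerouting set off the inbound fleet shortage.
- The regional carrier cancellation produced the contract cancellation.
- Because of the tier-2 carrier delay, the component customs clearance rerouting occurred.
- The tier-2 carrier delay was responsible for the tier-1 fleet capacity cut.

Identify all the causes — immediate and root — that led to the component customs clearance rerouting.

the contract cancellation, the forecast capacity cut, the regional carrier cancellation, the regional inventory shutdown, the tier-1 fleet capacity cut, the tier-2 carrier delay, the tier-2 contract shutdown

Immediate causes of the component customs clearance rerouting: the contract cancellation, the tier-2 carrier delay, the tier-1 fleet capacity cut.
Further upstream: the regional carrier cancellation, the forecast capacity cut, the tier-2 contract shutdown, the regional inventory shutdown.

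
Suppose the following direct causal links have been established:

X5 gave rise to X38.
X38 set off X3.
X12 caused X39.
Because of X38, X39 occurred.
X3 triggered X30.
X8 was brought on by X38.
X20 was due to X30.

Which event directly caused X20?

Upstream contributors include X5, X38, X3, but only X30 feeds directly into X20.

X30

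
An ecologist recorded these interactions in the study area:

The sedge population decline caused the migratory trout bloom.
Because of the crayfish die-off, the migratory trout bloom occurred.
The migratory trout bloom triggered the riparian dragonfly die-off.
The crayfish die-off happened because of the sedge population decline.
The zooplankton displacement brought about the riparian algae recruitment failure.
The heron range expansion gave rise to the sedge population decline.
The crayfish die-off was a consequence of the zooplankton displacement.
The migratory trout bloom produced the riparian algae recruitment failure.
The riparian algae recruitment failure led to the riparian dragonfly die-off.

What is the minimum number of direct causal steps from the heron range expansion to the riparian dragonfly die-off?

3

Shortest chain: the heron range expansion → the sedge population decline → the migratory trout bloom → the riparian dragonfly die-off.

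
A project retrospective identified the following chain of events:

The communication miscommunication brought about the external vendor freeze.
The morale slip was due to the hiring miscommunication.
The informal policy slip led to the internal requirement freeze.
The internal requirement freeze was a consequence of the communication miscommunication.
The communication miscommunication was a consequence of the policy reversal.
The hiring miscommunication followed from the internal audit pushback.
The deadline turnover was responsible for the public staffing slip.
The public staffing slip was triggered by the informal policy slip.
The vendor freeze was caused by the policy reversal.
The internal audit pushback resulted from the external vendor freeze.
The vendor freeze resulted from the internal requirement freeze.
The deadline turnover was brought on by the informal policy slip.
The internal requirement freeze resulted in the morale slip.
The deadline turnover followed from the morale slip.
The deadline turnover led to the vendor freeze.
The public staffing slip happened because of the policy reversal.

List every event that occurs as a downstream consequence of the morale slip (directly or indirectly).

Direct effects: the deadline turnover.
2 steps out: the vendor freeze, the public staffing slip.
Not reachable from it: the policy reversal, the communication miscommunication, the external vendor freeze, the internal audit pushback, the hiring miscommunication, the informal policy slip, the internal requirement freeze.

the deadline turnover, the public staffing slip, the vendor freeze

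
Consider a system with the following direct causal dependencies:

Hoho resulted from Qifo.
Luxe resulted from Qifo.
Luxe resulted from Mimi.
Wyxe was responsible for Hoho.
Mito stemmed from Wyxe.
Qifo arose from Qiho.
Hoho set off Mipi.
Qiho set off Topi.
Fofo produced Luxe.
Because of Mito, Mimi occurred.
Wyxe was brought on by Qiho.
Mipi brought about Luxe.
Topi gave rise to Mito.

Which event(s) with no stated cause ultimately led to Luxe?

Tracing upstream from Luxe: Luxe ← Qifo ← Qiho.
A separate upstream branch: Luxe ← Fofo.
Each of those chain origins has no stated cause.

Fofo, Qiho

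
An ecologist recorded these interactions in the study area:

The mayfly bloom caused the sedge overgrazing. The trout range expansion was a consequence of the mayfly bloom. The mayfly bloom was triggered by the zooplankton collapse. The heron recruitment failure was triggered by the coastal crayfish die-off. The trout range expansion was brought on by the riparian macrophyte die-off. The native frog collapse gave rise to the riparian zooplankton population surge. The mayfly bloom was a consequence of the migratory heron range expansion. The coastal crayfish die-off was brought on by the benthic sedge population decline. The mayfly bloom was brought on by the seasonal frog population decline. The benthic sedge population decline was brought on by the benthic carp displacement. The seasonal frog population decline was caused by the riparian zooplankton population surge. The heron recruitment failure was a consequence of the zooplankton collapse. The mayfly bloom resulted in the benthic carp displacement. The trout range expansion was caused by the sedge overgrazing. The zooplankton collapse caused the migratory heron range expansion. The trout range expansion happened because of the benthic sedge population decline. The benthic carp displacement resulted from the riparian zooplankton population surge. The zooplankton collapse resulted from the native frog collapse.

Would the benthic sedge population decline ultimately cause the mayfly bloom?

The benthic sedge population decline leads to the coastal crayfish die-off, the trout range expansion, the heron recruitment failure; the mayfly bloom is not among them.

No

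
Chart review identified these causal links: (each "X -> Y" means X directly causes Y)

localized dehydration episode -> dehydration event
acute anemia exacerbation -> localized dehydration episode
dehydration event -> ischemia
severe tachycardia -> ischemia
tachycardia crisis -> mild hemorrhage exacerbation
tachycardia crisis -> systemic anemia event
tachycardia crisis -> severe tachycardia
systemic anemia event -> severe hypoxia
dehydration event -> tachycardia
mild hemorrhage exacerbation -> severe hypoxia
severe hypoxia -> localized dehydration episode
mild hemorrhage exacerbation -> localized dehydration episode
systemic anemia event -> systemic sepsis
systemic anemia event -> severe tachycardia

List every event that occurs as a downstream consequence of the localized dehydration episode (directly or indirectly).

Direct effects: the dehydration event.
2 steps out: the tachycardia, the ischemia.
Not reachable from it: the tachycardia crisis, the mild hemorrhage exacerbation, the systemic anemia event, the severe tachycardia, the systemic sepsis, the severe hypoxia, the acute anemia exacerbation.

the dehydration event, the ischemia, the tachycardia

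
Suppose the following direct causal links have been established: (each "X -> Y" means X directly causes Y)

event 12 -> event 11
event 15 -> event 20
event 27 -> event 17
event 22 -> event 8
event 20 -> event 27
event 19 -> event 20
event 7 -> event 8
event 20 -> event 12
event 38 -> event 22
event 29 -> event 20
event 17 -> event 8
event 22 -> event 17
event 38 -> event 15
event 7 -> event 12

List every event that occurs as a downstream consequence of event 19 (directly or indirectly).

Direct effects: event 20.
2 steps out: event 27, event 12.
3 steps out: event 17, event 11.
4 steps out: event 8.
Not reachable from it: event 29, event 38, event 15, event 22, event 7.

event 11, event 12, event 17, event 20, event 27, event 8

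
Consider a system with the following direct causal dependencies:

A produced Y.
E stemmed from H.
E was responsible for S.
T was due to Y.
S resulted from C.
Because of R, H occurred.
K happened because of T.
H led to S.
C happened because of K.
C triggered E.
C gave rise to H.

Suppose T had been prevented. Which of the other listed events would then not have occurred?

C, K

Downstream of T: K, C, H, E, S.
Of those, still caused via another path: H, E, S.
The remainder have no surviving cause.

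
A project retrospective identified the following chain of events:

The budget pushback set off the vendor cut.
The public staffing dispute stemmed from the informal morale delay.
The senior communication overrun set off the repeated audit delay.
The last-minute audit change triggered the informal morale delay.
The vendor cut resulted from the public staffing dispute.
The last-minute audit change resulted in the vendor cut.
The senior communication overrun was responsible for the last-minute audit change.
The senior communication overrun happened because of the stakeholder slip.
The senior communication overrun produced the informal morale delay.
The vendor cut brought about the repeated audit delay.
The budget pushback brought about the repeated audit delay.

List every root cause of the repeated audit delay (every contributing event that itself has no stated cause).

the budget pushback, the stakeholder slip

Tracing upstream from the repeated audit delay: the repeated audit delay ← the senior communication overrun ← the stakeholder slip.
A separate upstream branch: the repeated audit delay ← the budget pushback.
Each of those chain origins has no stated cause.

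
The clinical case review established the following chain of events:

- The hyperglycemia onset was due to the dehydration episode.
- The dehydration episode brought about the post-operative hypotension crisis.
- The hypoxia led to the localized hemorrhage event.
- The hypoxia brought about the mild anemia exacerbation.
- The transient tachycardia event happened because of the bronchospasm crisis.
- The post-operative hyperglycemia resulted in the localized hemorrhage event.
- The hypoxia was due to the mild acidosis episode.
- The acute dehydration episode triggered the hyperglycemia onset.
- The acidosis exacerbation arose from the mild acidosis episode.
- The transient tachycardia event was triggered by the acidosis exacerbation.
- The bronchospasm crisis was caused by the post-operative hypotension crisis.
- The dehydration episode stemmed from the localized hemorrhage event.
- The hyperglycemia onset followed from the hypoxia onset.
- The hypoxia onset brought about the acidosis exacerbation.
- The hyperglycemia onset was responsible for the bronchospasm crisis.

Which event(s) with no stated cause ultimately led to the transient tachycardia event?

the acute dehydration episode, the hypoxia onset, the mild acidosis episode, the post-operative hyperglycemia

Tracing upstream from the transient tachycardia event: the transient tachycardia event ← the bronchospasm crisis ← the hyperglycemia onset ← the dehydration episode ← the localized hemorrhage event ← the post-operative hyperglycemia.
A separate upstream branch: the transient tachycardia event ← the acidosis exacerbation ← the hypoxia onset.
A separate upstream branch: the transient tachycardia event ← the acidosis exacerbation ← the mild acidosis episode.
A separate upstream branch: the transient tachycardia event ← the bronchospasm crisis ← the hyperglycemia onset ← the acute dehydration episode.
Each of those chain origins has no stated cause.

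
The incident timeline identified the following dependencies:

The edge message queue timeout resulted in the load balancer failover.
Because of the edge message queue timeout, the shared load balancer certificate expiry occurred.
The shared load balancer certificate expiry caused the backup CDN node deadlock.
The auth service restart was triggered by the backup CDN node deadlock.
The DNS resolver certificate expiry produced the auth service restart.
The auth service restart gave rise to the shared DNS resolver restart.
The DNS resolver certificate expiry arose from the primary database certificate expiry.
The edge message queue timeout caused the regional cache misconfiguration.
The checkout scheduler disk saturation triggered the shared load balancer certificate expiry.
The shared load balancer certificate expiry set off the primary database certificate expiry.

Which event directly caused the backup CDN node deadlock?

Upstream contributors include the edge message queue timeout, the checkout scheduler disk saturation, but only the shared load balancer certificate expiry feeds directly into the backup CDN node deadlock.

the shared load balancer certificate expiry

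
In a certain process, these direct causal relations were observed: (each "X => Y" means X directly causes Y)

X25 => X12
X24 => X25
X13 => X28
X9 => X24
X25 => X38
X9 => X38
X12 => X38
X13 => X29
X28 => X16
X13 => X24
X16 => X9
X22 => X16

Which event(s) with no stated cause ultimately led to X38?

Tracing upstream from X38: X38 ← X25 ← X24 ← X13.
A separate upstream branch: X38 ← X9 ← X16 ← X22.
Each of those chain origins has no stated cause.

X13, X22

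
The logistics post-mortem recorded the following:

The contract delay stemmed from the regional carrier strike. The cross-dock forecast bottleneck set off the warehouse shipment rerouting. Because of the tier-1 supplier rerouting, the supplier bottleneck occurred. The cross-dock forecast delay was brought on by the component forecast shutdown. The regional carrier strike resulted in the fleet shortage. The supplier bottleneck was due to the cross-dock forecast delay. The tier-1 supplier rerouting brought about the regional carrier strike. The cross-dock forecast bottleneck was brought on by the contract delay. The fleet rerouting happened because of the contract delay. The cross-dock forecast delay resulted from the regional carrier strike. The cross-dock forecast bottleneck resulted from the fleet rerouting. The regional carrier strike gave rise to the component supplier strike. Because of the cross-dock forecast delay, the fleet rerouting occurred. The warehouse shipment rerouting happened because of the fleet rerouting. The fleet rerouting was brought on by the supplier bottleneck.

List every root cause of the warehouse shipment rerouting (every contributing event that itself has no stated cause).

the component forecast shutdown, the tier-1 supplier rerouting

Tracing upstream from the warehouse shipment rerouting: the warehouse shipment rerouting ← the fleet rerouting ← the supplier bottleneck ← the tier-1 supplier rerouting.
A separate upstream branch: the warehouse shipment rerouting ← the fleet rerouting ← the cross-dock forecast delay ← the component forecast shutdown.
Each of those chain origins has no stated cause.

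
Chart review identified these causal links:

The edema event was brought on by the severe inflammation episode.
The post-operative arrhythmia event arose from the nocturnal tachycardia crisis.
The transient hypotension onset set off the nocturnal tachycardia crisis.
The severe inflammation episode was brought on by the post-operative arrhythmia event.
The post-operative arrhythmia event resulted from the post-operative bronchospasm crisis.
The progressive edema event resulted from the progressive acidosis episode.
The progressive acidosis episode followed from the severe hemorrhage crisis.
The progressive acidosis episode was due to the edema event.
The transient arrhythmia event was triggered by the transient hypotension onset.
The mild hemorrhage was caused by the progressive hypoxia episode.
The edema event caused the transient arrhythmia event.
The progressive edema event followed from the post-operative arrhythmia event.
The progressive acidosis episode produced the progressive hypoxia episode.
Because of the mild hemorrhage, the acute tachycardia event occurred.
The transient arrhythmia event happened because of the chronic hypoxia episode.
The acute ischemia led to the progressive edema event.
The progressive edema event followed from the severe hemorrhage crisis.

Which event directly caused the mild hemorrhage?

Upstream contributors include the transient hypotension onset, the post-operative bronchospasm crisis, the nocturnal tachycardia crisis, the post-operative arrhythmia event, the severe inflammation episode, the edema event, the severe hemorrhage crisis, the progressive acidosis episode, but only the progressive hypoxia episode feeds directly into the mild hemorrhage.

the progressive hypoxia episode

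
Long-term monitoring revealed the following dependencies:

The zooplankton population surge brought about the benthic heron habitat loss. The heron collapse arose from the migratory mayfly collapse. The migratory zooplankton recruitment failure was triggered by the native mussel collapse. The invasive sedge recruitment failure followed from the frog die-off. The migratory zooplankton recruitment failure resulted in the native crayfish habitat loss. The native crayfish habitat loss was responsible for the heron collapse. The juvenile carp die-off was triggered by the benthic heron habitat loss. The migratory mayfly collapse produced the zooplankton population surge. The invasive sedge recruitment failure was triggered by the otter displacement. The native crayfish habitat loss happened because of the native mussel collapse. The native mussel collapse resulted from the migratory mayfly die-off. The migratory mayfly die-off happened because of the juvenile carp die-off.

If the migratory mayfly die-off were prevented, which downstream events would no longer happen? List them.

Downstream of the migratory mayfly die-off: the native mussel collapse, the migratory zooplankton recruitment failure, the native crayfish habitat loss, the heron collapse.
Of those, still caused via another path: the heron collapse.
The remainder have no surviving cause.

the migratory zooplankton recruitment failure, the native crayfish habitat loss, the native mussel collapse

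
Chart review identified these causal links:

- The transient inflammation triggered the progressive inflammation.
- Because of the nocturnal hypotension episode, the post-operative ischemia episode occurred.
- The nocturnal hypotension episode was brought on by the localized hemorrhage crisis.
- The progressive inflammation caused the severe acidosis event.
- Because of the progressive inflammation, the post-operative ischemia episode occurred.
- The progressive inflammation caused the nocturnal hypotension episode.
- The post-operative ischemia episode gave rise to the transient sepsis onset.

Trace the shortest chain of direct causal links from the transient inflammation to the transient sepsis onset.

the transient inflammation → the progressive inflammation → the post-operative ischemia episode → the transient sepsis onset

the transient inflammation → the progressive inflammation
the progressive inflammation → the post-operative ischemia episode
the post-operative ischemia episode → the transient sepsis onset
Length: 3 steps.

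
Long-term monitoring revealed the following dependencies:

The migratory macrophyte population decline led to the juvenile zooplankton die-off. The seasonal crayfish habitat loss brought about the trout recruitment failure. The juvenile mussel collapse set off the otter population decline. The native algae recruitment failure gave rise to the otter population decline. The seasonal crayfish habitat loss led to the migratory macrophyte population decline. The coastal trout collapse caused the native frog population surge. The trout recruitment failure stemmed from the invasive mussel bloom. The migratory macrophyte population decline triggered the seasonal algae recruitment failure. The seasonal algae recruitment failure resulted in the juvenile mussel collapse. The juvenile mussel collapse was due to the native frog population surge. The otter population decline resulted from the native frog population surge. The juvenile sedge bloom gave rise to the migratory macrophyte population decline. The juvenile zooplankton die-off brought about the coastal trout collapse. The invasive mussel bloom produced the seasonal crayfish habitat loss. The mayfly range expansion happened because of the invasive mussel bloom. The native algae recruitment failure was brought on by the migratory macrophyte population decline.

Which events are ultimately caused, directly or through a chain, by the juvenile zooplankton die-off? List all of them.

Direct effects: the coastal trout collapse.
2 steps out: the native frog population surge.
3 steps out: the juvenile mussel collapse, the otter population decline.
Not reachable from it: the invasive mussel bloom, the seasonal crayfish habitat loss, the migratory macrophyte population decline, the native algae recruitment failure, the trout recruitment failure, the mayfly range expansion, the seasonal algae recruitment failure, the juvenile sedge bloom.

the coastal trout collapse, the juvenile mussel collapse, the native frog population surge, the otter population decline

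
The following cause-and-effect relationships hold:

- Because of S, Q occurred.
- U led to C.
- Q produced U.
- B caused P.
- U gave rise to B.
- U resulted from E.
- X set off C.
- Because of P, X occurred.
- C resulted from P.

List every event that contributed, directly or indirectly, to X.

B, E, P, Q, S, U

Immediate cause of X: P.
Further upstream: S, Q, U, B, E.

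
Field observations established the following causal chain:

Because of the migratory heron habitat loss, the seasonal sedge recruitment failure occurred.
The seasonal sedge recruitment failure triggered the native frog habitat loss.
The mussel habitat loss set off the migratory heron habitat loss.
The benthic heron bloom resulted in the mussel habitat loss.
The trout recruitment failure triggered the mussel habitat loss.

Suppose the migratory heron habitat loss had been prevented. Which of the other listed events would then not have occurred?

the native frog habitat loss, the seasonal sedge recruitment failure

Downstream of the migratory heron habitat loss: the seasonal sedge recruitment failure, the native frog habitat loss.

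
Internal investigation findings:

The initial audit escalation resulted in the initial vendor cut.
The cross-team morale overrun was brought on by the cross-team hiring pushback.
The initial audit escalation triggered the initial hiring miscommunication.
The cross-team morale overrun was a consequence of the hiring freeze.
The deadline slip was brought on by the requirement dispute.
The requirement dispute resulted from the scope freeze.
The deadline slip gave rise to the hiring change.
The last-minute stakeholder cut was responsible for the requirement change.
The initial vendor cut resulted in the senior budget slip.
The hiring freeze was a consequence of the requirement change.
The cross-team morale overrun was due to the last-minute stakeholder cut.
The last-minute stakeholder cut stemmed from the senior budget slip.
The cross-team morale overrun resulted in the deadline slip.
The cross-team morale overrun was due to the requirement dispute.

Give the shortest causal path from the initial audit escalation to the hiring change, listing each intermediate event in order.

the initial audit escalation → the initial vendor cut → the senior budget slip → the last-minute stakeholder cut → the cross-team morale overrun → the deadline slip → the hiring change

the initial audit escalation → the initial vendor cut
the initial vendor cut → the senior budget slip
the senior budget slip → the last-minute stakeholder cut
the last-minute stakeholder cut → the cross-team morale overrun
the cross-team morale overrun → the deadline slip
the deadline slip → the hiring change
Length: 6 steps.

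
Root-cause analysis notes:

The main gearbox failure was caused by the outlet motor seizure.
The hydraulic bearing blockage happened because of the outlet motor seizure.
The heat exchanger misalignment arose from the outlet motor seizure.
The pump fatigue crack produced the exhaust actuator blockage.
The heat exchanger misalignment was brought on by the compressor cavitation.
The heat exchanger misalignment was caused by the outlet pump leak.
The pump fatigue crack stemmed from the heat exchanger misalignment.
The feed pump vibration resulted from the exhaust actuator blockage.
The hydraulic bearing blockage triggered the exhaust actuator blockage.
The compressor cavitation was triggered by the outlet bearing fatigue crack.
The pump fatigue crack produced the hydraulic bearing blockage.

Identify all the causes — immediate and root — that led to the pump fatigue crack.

the compressor cavitation, the heat exchanger misalignment, the outlet bearing fatigue crack, the outlet motor seizure, the outlet pump leak

Immediate cause of the pump fatigue crack: the heat exchanger misalignment.
Further upstream: the outlet motor seizure, the outlet bearing fatigue crack, the compressor cavitation, the outlet pump leak.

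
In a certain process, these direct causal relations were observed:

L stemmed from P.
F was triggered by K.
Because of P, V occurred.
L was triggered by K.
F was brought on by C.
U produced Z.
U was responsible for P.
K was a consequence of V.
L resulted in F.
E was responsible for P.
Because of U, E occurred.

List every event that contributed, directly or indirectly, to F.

C, E, K, L, P, U, V

Immediate causes of F: K, C, L.
Further upstream: U, E, P, V.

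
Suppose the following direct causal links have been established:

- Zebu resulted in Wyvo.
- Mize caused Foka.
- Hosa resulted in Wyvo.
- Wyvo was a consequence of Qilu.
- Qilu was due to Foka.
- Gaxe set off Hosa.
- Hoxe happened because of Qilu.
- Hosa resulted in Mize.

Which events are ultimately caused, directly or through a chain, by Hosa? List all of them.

Foka, Hoxe, Mize, Qilu, Wyvo

Direct effects: Mize, Wyvo.
2 steps out: Foka.
3 steps out: Qilu.
4 steps out: Hoxe.
Not reachable from it: Gaxe, Zebu.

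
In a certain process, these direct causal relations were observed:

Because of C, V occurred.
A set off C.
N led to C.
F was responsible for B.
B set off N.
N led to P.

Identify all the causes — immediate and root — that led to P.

Immediate cause of P: N.
Further upstream: F, B.

B, F, N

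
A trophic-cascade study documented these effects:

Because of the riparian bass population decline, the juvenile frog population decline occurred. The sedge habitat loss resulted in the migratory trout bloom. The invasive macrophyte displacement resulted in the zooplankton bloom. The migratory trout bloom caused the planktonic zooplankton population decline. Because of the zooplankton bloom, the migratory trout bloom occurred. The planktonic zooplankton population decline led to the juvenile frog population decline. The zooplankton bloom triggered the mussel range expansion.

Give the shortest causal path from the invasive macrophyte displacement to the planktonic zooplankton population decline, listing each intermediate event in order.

the invasive macrophyte displacement → the zooplankton bloom
the zooplankton bloom → the migratory trout bloom
the migratory trout bloom → the planktonic zooplankton population decline
Length: 3 steps.

the invasive macrophyte displacement → the zooplankton bloom → the migratory trout bloom → the planktonic zooplankton population decline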